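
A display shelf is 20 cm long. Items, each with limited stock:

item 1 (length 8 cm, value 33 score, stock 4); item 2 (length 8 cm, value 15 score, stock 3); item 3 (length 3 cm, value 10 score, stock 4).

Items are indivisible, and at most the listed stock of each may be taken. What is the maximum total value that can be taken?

76 score

Best selections within length 20 and stock limits:
- 2×item 1 + 1×item 3: length 19, value 76
- 1×item 1 + 4×item 3: length 20, value 73
- 2×item 1: length 16, value 66
- 1×item 1 + 3×item 3: length 17, value 63
Best: 76 score.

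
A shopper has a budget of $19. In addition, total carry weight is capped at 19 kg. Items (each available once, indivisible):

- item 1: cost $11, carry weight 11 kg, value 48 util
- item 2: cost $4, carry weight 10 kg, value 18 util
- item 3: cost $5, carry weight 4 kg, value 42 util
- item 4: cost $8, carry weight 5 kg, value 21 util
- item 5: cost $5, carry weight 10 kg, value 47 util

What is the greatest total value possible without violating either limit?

Feasible sets respecting both limits:
- item 3+item 4+item 5: cost 18, carry weight 19, value 110
- item 1+item 3: cost 16, carry weight 15, value 90
- item 3+item 5: cost 10, carry weight 14, value 89
- item 2+item 3+item 4: cost 17, carry weight 19, value 81
Best: 110 util.

110 util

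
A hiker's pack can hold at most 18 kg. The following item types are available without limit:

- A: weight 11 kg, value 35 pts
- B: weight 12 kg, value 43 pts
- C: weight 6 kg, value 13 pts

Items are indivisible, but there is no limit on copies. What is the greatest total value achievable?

56 pts

Best value-per-unit is B at 43/12; filling with it alone gives 1×43 = 43.
Optimal mix: 1×B + 1×C → weight 18, value 56.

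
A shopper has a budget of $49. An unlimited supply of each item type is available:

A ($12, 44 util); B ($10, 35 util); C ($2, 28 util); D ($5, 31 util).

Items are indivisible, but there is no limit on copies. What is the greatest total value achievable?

672 util

Best value-per-unit is C at 28/2, and filling with it alone uses cost 24×2=48. No mix of the others beats 24×28 = 672.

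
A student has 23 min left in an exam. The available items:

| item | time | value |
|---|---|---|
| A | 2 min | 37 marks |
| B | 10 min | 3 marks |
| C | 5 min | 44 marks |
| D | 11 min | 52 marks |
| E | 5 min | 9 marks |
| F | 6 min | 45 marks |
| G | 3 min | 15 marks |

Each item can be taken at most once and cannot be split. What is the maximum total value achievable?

150 marks

Check high-value combinations within 23 min:
- A+C+E+F+G: time 2+5+5+6+3=21, value 37+44+9+45+15=150
- A+D+F+G: time 2+11+6+3=22, value 37+52+45+15=149
- A+C+D+G: time 2+5+11+3=21, value 37+44+52+15=148
- A+C+D+E: time 2+5+11+5=23, value 37+44+52+9=142
- A+C+F+G: time 2+5+6+3=16, value 37+44+45+15=141
Best: 150 marks.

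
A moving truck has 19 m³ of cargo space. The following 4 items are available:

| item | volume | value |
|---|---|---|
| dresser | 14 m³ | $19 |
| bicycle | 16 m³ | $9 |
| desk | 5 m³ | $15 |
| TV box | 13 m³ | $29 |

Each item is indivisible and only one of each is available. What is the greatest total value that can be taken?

$44

This is a 0/1 knapsack; check combinations near the capacity.
- desk+TV box: volume 5+13=18, value 15+29=44
- dresser+desk: volume 14+5=19, value 19+15=34
- TV box: volume 13, value 29
Best: $44.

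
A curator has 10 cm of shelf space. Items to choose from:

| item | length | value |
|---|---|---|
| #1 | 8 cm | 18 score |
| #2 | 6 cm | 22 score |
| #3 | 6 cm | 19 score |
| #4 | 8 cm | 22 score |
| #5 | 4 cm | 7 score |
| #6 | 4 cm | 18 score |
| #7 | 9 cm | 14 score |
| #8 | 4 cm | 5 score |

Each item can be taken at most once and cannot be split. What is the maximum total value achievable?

40 score

This is a 0/1 knapsack; check combinations near the capacity.
- #2+#6: length 6+4=10, value 22+18=40
- #3+#6: length 6+4=10, value 19+18=37
- #2+#5: length 6+4=10, value 22+7=29
- #2+#8: length 6+4=10, value 22+5=27
Best: 40 score.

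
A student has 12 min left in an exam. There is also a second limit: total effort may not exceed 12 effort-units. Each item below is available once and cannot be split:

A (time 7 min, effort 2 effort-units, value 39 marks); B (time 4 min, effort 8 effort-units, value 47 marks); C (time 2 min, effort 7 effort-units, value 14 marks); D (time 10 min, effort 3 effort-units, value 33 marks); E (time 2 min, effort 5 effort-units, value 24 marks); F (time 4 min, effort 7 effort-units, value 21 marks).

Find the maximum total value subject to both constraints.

Feasible sets respecting both limits:
- A+B: time 11, effort 10, value 86
- A+E: time 9, effort 7, value 63
- A+F: time 11, effort 9, value 60
Best: 86 marks.

86 marks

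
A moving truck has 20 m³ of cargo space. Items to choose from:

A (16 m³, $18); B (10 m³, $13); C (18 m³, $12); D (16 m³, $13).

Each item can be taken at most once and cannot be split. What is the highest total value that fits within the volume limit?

$18

Check high-value combinations within 20 m³:
- A: volume 16, value 18
- B: volume 10, value 13
- D: volume 16, value 13
Best: $18.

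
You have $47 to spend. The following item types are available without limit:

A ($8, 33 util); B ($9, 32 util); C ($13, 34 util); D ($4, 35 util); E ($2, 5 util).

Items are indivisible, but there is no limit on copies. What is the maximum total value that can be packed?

390 util

Best value-per-unit is D at 35/4; filling with it alone gives 11×35 = 385.
Optimal mix: 11×D + 1×E → cost 46, value 390.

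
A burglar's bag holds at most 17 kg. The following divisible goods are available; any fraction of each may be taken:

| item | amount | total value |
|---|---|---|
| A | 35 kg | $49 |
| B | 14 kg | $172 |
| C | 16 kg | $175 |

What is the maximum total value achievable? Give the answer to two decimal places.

204.81

Take in order of value per unit:
- B (172/14 per unit): all 14 → value 172, running total 172.00
- C (175/16 per unit): 3 of 16 → value 3×175/16 = 32.8125, running total 204.81
Total 204.81.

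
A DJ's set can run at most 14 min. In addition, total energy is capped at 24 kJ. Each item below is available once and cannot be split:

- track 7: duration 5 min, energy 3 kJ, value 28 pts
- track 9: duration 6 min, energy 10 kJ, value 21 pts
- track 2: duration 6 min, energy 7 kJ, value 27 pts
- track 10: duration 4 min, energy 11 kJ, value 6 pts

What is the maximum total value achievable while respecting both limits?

Feasible sets respecting both limits:
- track 7+track 2: duration 11, energy 10, value 55
- track 7+track 9: duration 11, energy 13, value 49
- track 9+track 2: duration 12, energy 17, value 48
- track 7+track 10: duration 9, energy 14, value 34
Best: 55 pts.

55 pts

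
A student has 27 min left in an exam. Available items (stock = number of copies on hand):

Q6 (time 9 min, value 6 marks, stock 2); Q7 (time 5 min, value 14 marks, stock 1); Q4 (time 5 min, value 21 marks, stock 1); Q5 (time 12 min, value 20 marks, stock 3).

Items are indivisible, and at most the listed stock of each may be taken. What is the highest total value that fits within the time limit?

55 marks

Top feasible selections:
- 1×Q7 + 1×Q4 + 1×Q5: time 22, value 55
- 1×Q6 + 1×Q4 + 1×Q5: time 26, value 47
Best: 55 marks.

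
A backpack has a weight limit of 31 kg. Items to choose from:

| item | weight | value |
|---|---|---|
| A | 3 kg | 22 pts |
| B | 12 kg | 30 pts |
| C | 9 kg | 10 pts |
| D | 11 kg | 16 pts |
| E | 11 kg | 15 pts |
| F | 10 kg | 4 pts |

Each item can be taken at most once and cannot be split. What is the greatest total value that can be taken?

This is a 0/1 knapsack; check combinations near the capacity.
- A+B+D: weight 3+12+11=26, value 22+30+16=68
- A+B+E: weight 3+12+11=26, value 22+30+15=67
- A+B+C: weight 3+12+9=24, value 22+30+10=62
- A+B+F: weight 3+12+10=25, value 22+30+4=56
- A+D+E: weight 3+11+11=25, value 22+16+15=53
Best: 68 pts.

68 pts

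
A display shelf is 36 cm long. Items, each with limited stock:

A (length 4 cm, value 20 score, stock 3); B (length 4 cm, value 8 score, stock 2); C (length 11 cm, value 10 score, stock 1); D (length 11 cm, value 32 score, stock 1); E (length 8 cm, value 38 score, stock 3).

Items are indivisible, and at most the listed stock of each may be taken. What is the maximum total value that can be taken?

174 score

Best selections within length 36 and stock limits:
- 3×A + 3×E: length 36, value 174
- 2×A + 1×B + 3×E: length 36, value 162
- 2×A + 3×E: length 32, value 154
Best: 174 score.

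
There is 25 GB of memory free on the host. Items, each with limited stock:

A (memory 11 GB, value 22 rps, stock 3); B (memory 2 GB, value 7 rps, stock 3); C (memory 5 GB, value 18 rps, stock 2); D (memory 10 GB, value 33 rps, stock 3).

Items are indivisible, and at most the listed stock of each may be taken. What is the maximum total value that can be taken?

84 rps

Best selections within memory 25 and stock limits:
- 1×C + 2×D: memory 25, value 84
- 2×B + 2×C + 1×D: memory 24, value 83
Best: 84 rps.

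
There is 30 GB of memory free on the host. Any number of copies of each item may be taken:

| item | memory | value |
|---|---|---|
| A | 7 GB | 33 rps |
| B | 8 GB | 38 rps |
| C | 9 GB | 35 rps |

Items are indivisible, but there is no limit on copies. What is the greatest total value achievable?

Best value-per-unit is B at 38/8; filling with it alone gives 3×38 = 114.
Optimal mix: 2×A + 2×B → memory 30, value 142.

142 rps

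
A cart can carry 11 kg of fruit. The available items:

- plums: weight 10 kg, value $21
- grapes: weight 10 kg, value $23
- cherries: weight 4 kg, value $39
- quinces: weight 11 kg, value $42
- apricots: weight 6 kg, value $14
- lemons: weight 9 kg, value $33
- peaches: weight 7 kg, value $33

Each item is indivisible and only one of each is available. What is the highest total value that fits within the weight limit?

$72

This is a 0/1 knapsack; check combinations near the capacity.
- cherries+peaches: weight 4+7=11, value 39+33=72
- cherries+apricots: weight 4+6=10, value 39+14=53
- quinces: weight 11, value 42
Best: $72.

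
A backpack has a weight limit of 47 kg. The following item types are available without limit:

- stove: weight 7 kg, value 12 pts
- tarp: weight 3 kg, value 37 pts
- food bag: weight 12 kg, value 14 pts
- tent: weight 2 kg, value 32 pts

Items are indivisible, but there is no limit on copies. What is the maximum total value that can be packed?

741 pts

Best value-per-unit is tent at 32/2; filling with it alone gives 23×32 = 736.
Optimal mix: 1×tarp + 22×tent → weight 47, value 741.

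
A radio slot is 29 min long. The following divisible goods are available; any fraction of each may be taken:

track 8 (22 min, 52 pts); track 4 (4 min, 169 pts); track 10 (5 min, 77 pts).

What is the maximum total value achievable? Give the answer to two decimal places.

Take in order of value per unit:
- track 4 (169/4 per unit): all 4 → value 169, running total 169.00
- track 10 (77/5 per unit): all 5 → value 77, running total 246.00
- track 8 (52/22 per unit): 20 of 22 → value 20×52/22 = 47.2727, running total 293.27
Total 293.27.

293.27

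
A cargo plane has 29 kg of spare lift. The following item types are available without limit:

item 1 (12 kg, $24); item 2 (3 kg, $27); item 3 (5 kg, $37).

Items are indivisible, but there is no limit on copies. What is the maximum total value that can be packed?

Best value-per-unit is item 2 at 27/3; filling with it alone gives 9×27 = 243.
Optimal mix: 8×item 2 + 1×item 3 → weight 29, value 253.

$253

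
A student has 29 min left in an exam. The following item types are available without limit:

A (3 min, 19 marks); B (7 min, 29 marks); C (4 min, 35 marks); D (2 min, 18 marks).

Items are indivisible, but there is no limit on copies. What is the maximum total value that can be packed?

Best value-per-unit is D at 18/2; filling with it alone gives 14×18 = 252.
Optimal mix: 1×A + 13×D → time 29, value 253.

253 marks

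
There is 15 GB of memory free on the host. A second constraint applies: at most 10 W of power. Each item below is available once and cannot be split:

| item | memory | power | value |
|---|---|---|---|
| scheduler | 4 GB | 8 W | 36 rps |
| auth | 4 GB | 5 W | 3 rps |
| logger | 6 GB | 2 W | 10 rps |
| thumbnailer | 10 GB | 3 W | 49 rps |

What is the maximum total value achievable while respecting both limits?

Feasible sets respecting both limits:
- auth+thumbnailer: memory 14, power 8, value 52
- thumbnailer: memory 10, power 3, value 49
- scheduler+logger: memory 10, power 10, value 46
- scheduler: memory 4, power 8, value 36
Best: 52 rps.

52 rps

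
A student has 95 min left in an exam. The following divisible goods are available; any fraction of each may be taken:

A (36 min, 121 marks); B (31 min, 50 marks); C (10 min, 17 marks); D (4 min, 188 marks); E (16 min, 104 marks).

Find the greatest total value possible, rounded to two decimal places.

476.77

Take in order of value per unit:
- D (188/4 per unit): all 4 → value 188, running total 188.00
- E (104/16 per unit): all 16 → value 104, running total 292.00
- A (121/36 per unit): all 36 → value 121, running total 413.00
- C (17/10 per unit): all 10 → value 17, running total 430.00
- B (50/31 per unit): 29 of 31 → value 29×50/31 = 46.7742, running total 476.77
Total 476.77.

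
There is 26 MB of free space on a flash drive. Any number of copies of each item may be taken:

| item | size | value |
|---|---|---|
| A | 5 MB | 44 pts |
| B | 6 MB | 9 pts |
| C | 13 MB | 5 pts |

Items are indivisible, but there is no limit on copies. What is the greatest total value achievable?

220 pts

Best value-per-unit is A at 44/5, and filling with it alone uses size 5×5=25. No mix of the others beats 5×44 = 220.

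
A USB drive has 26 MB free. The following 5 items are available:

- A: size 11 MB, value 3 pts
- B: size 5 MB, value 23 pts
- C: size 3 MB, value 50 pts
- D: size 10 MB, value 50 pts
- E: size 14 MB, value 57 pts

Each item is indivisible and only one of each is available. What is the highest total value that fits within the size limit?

130 pts

Check high-value combinations within 26 MB:
- B+C+E: size 5+3+14=22, value 23+50+57=130
- B+C+D: size 5+3+10=18, value 23+50+50=123
- C+E: size 3+14=17, value 50+57=107
- D+E: size 10+14=24, value 50+57=107
Best: 130 pts.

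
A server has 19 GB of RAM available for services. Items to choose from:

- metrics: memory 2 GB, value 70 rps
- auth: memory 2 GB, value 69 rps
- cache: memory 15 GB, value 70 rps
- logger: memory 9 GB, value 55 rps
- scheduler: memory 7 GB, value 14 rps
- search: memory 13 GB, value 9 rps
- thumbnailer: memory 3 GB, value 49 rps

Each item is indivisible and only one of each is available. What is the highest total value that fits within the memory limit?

243 rps

Check high-value combinations within 19 GB:
- metrics+auth+logger+thumbnailer: memory 2+2+9+3=16, value 70+69+55+49=243
- metrics+auth+cache: memory 2+2+15=19, value 70+69+70=209
- metrics+auth+scheduler+thumbnailer: memory 2+2+7+3=14, value 70+69+14+49=202
Best: 243 rps.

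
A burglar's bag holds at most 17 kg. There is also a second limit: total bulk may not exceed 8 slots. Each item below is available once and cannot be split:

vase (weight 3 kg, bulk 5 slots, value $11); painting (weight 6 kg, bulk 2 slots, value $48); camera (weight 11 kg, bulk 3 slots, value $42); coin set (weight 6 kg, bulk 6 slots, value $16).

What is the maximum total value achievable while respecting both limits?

Feasible sets respecting both limits:
- painting+camera: weight 17, bulk 5, value 90
- painting+coin set: weight 12, bulk 8, value 64
- vase+painting: weight 9, bulk 7, value 59
- vase+camera: weight 14, bulk 8, value 53
Best: $90.

$90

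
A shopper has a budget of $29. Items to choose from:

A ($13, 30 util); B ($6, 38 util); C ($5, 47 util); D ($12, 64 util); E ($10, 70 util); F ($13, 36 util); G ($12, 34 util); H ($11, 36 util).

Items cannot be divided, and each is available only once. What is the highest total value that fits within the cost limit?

Check high-value combinations within $29:
- C+D+E: cost 5+12+10=27, value 47+64+70=181
- B+D+E: cost 6+12+10=28, value 38+64+70=172
- B+C+E: cost 6+5+10=21, value 38+47+70=155
- C+E+H: cost 5+10+11=26, value 47+70+36=153
- C+E+F: cost 5+10+13=28, value 47+70+36=153
Best: 181 util.

181 util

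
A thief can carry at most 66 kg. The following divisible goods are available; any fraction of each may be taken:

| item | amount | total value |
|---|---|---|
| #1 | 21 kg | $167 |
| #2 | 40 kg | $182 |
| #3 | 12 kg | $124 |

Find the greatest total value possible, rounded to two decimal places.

441.15

Take in order of value per unit:
- #3 (124/12 per unit): all 12 → value 124, running total 124.00
- #1 (167/21 per unit): all 21 → value 167, running total 291.00
- #2 (182/40 per unit): 33 of 40 → value 33×182/40 = 150.1500, running total 441.15
Total 441.15.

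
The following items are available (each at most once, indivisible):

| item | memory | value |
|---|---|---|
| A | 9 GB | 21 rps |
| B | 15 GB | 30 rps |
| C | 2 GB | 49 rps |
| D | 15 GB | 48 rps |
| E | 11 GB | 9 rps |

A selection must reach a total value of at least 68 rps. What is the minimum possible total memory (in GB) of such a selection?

Subsets with value ≥ 68, sorted by total memory:
- A+C: memory 11, value 70
- C+D: memory 17, value 97
- B+C: memory 17, value 79
- A+C+E: memory 22, value 79
Minimum memory: 11 GB.

11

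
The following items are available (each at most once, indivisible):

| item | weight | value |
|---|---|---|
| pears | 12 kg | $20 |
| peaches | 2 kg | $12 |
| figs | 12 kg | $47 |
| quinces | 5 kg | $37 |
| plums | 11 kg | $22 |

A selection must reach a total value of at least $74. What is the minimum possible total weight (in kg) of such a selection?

Subsets with value ≥ 74, sorted by total weight:
- figs+quinces: weight 17, value 84
- peaches+figs+quinces: weight 19, value 96
- peaches+figs+plums: weight 25, value 81
Minimum weight: 17 kg.

17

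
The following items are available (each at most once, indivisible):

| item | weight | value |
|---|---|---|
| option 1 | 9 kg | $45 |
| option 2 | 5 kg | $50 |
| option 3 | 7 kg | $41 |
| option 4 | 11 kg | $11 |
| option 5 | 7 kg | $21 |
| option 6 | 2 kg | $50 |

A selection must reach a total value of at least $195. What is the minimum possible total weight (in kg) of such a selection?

Subsets with value ≥ 195, sorted by total weight:
- option 1+option 2+option 3+option 5+option 6: weight 30, value 207
- option 1+option 2+option 3+option 4+option 6: weight 34, value 197
- option 1+option 2+option 3+option 4+option 5+option 6: weight 41, value 218
Minimum weight: 30 kg.

30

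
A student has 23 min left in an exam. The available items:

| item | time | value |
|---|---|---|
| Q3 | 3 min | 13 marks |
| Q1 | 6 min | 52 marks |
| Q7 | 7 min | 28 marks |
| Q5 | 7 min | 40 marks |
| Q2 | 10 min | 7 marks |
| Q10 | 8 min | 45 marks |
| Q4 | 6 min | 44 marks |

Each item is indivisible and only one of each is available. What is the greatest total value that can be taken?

This is a 0/1 knapsack; check combinations near the capacity.
- Q3+Q1+Q10+Q4: time 3+6+8+6=23, value 13+52+45+44=154
- Q3+Q1+Q5+Q4: time 3+6+7+6=22, value 13+52+40+44=149
- Q1+Q10+Q4: time 6+8+6=20, value 52+45+44=141
- Q1+Q5+Q10: time 6+7+8=21, value 52+40+45=137
- Q3+Q1+Q7+Q4: time 3+6+7+6=22, value 13+52+28+44=137
Best: 154 marks.

154 marks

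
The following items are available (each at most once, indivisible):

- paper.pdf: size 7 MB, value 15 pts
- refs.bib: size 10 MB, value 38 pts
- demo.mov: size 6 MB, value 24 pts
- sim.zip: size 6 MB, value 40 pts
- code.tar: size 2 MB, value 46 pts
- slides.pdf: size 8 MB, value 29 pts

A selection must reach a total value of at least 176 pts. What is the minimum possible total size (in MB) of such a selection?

Subsets with value ≥ 176, sorted by total size:
- refs.bib+demo.mov+sim.zip+code.tar+slides.pdf: size 32, value 177
- paper.pdf+refs.bib+demo.mov+sim.zip+code.tar+slides.pdf: size 39, value 192
Minimum size: 32 MB.

32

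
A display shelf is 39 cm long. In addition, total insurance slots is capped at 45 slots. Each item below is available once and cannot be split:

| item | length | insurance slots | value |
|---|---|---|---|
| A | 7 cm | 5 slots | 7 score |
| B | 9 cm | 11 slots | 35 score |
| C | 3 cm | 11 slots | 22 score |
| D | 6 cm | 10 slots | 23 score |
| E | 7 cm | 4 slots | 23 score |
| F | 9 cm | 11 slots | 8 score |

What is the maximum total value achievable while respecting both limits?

110 score

Feasible sets respecting both limits:
- A+B+C+D+E: length 32, insurance slots 41, value 110
- B+C+D+E: length 25, insurance slots 36, value 103
- A+B+D+E+F: length 38, insurance slots 41, value 96
Best: 110 score.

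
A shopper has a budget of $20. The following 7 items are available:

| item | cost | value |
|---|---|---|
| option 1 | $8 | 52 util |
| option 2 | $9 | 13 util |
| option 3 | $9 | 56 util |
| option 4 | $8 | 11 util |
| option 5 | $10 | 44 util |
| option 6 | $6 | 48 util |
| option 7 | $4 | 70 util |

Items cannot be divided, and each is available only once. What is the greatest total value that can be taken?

174 util

Check high-value combinations within $20:
- option 3+option 6+option 7: cost 9+6+4=19, value 56+48+70=174
- option 1+option 6+option 7: cost 8+6+4=18, value 52+48+70=170
- option 5+option 6+option 7: cost 10+6+4=20, value 44+48+70=162
Best: 174 util.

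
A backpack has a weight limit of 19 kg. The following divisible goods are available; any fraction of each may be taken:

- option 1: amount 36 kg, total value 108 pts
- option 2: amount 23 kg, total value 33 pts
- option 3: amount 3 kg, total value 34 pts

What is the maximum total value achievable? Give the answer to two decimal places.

82.00

Take in order of value per unit:
- option 3 (34/3 per unit): all 3 → value 34, running total 34.00
- option 1 (108/36 per unit): 16 of 36 → value 16×108/36 = 48.0000, running total 82.00
Total 82.00.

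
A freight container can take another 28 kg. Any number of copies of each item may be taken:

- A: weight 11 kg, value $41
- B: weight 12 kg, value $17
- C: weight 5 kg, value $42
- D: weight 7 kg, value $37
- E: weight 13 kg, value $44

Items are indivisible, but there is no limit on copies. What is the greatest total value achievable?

Best value-per-unit is C at 42/5, and filling with it alone uses weight 5×5=25. No mix of the others beats 5×42 = 210.

$210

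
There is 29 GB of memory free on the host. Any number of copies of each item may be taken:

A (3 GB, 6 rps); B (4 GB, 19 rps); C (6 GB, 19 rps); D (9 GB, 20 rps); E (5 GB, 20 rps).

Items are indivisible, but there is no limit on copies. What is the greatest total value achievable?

134 rps

Best value-per-unit is B at 19/4; filling with it alone gives 7×19 = 133.
Optimal mix: 6×B + 1×E → memory 29, value 134.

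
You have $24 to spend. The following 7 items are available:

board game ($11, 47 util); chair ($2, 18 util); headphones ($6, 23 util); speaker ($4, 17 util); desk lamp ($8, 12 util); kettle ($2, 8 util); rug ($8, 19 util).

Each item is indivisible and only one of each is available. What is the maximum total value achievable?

Check high-value combinations within $24:
- board game+chair+headphones+speaker: cost 11+2+6+4=23, value 47+18+23+17=105
- board game+chair+headphones+kettle: cost 11+2+6+2=21, value 47+18+23+8=96
- board game+headphones+speaker+kettle: cost 11+6+4+2=23, value 47+23+17+8=95
- board game+chair+kettle+rug: cost 11+2+2+8=23, value 47+18+8+19=92
Best: 105 util.

105 util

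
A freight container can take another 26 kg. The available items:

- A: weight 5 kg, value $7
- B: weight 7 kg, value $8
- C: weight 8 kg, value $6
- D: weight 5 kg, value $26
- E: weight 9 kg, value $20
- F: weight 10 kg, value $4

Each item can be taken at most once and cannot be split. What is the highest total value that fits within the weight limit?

$61

Check high-value combinations within 26 kg:
- A+B+D+E: weight 5+7+5+9=26, value 7+8+26+20=61
- B+D+E: weight 7+5+9=21, value 8+26+20=54
- A+D+E: weight 5+5+9=19, value 7+26+20=53
- C+D+E: weight 8+5+9=22, value 6+26+20=52
- D+E+F: weight 5+9+10=24, value 26+20+4=50
Best: $61.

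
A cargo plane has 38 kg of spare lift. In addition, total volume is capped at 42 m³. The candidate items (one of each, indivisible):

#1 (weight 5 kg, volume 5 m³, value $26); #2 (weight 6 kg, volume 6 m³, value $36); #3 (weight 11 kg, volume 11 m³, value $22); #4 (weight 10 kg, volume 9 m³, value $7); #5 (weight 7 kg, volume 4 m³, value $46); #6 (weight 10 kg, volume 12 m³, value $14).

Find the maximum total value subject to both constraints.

$130

Feasible sets respecting both limits:
- #1+#2+#3+#5: weight 29, volume 26, value 130
- #1+#2+#4+#5+#6: weight 38, volume 36, value 129
- #1+#2+#5+#6: weight 28, volume 27, value 122
Best: $130.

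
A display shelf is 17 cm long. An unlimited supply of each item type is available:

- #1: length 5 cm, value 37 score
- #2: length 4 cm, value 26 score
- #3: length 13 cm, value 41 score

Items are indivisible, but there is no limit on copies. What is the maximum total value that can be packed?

Best value-per-unit is #1 at 37/5; filling with it alone gives 3×37 = 111.
Optimal mix: 1×#1 + 3×#2 → length 17, value 115.

115 score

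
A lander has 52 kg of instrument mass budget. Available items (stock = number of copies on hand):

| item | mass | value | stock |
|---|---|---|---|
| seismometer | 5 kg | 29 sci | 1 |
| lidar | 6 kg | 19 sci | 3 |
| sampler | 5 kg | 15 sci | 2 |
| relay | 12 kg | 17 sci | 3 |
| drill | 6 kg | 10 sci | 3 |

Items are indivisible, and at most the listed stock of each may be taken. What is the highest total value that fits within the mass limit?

Best selections within mass 52 and stock limits:
- 1×seismometer + 3×lidar + 2×sampler + 3×drill: mass 51, value 146
- 1×seismometer + 3×lidar + 2×sampler + 1×relay + 1×drill: mass 51, value 143
- 1×seismometer + 3×lidar + 1×sampler + 1×relay + 2×drill: mass 52, value 138
Best: 146 sci.

146 sci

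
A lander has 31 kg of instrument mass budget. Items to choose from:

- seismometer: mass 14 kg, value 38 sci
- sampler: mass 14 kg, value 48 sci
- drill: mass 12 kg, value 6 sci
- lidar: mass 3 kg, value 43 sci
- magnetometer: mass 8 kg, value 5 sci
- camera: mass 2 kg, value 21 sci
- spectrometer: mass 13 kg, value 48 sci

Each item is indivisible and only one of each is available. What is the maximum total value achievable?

This is a 0/1 knapsack; check combinations near the capacity.
- sampler+lidar+spectrometer: mass 14+3+13=30, value 48+43+48=139
- seismometer+lidar+spectrometer: mass 14+3+13=30, value 38+43+48=129
- seismometer+sampler+lidar: mass 14+14+3=31, value 38+48+43=129
Best: 139 sci.

139 sci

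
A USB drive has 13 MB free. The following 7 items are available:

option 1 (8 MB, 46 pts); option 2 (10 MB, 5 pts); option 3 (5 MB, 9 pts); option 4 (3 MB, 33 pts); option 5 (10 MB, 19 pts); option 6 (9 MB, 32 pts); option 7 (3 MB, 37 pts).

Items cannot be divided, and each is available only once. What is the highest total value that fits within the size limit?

83 pts

Check high-value combinations within 13 MB:
- option 1+option 7: size 8+3=11, value 46+37=83
- option 1+option 4: size 8+3=11, value 46+33=79
- option 3+option 4+option 7: size 5+3+3=11, value 9+33+37=79
Best: 83 pts.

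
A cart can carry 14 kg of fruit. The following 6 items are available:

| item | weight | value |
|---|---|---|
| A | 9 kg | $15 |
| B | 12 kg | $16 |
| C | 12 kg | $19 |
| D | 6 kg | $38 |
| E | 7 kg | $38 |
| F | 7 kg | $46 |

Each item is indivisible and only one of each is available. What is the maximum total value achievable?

$84

Check high-value combinations within 14 kg:
- D+F: weight 6+7=13, value 38+46=84
- E+F: weight 7+7=14, value 38+46=84
- D+E: weight 6+7=13, value 38+38=76
Best: $84.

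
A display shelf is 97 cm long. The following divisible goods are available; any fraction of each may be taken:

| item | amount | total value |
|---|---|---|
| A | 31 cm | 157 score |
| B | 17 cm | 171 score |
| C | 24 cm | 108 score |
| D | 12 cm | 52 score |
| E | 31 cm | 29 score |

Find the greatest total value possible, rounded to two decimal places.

500.16

Take in order of value per unit:
- B (171/17 per unit): all 17 → value 171, running total 171.00
- A (157/31 per unit): all 31 → value 157, running total 328.00
- C (108/24 per unit): all 24 → value 108, running total 436.00
- D (52/12 per unit): all 12 → value 52, running total 488.00
- E (29/31 per unit): 13 of 31 → value 13×29/31 = 12.1613, running total 500.16
Total 500.16.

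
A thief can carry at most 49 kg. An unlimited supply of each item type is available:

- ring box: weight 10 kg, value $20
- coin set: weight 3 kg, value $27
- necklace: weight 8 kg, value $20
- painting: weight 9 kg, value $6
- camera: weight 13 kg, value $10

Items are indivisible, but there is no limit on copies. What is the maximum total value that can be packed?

Best value-per-unit is coin set at 27/3, and filling with it alone uses weight 16×3=48. No mix of the others beats 16×27 = 432.

$432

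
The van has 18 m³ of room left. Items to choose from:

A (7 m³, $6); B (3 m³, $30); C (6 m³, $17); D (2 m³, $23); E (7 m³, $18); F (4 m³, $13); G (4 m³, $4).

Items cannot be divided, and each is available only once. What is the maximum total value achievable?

Check high-value combinations within 18 m³:
- B+C+D+E: volume 3+6+2+7=18, value 30+17+23+18=88
- B+D+E+F: volume 3+2+7+4=16, value 30+23+18+13=84
- B+C+D+F: volume 3+6+2+4=15, value 30+17+23+13=83
Best: $88.

$88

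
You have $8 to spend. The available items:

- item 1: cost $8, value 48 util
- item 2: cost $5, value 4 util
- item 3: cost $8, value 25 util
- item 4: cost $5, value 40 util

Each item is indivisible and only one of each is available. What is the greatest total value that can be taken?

48 util

Check high-value combinations within $8:
- item 1: cost 8, value 48
- item 4: cost 5, value 40
- item 3: cost 8, value 25
- item 2: cost 5, value 4
Best: 48 util.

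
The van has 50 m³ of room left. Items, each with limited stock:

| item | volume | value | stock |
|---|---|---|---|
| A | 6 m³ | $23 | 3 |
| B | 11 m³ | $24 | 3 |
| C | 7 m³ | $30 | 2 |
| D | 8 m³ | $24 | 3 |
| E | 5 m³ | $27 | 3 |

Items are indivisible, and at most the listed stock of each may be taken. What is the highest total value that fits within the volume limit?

Top feasible selections:
- 2×A + 2×C + 1×D + 3×E: volume 49, value 211
- 3×A + 2×C + 3×E: volume 47, value 210
- 3×A + 2×C + 1×D + 2×E: volume 50, value 207
- 2×A + 1×C + 2×D + 3×E: volume 50, value 205
Best: $211.

$211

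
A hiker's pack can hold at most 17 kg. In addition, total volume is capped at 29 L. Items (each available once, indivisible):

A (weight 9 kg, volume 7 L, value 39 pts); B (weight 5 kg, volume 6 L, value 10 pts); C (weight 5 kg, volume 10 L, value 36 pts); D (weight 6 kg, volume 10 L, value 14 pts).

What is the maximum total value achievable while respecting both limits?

Feasible sets respecting both limits:
- A+C: weight 14, volume 17, value 75
- B+C+D: weight 16, volume 26, value 60
- A+D: weight 15, volume 17, value 53
Best: 75 pts.

75 pts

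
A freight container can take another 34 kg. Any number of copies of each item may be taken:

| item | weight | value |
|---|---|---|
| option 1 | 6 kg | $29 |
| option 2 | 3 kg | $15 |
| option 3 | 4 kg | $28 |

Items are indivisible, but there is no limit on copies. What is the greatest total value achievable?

$226

Best value-per-unit is option 3 at 28/4; filling with it alone gives 8×28 = 224.
Optimal mix: 2×option 2 + 7×option 3 → weight 34, value 226.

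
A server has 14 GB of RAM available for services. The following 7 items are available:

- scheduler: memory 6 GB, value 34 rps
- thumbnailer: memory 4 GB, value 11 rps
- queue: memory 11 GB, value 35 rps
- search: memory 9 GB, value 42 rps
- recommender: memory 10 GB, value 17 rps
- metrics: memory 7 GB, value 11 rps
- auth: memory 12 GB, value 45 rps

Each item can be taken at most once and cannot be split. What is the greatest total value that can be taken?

53 rps

This is a 0/1 knapsack; check combinations near the capacity.
- thumbnailer+search: memory 4+9=13, value 11+42=53
- scheduler+thumbnailer: memory 6+4=10, value 34+11=45
- auth: memory 12, value 45
- scheduler+metrics: memory 6+7=13, value 34+11=45
Best: 53 rps.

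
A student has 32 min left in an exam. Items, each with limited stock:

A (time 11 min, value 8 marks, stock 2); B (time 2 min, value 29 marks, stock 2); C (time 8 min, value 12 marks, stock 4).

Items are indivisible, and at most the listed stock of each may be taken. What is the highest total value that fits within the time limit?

Top feasible selections:
- 2×B + 3×C: time 28, value 94
- 1×A + 2×B + 2×C: time 31, value 90
Best: 94 marks.

94 marks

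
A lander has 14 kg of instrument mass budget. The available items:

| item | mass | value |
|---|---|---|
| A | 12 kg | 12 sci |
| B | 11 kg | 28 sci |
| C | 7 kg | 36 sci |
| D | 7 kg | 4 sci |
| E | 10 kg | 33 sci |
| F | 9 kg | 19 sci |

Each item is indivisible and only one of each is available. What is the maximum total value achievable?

Check high-value combinations within 14 kg:
- C+D: mass 7+7=14, value 36+4=40
- C: mass 7, value 36
- E: mass 10, value 33
- B: mass 11, value 28
Best: 40 sci.

40 sci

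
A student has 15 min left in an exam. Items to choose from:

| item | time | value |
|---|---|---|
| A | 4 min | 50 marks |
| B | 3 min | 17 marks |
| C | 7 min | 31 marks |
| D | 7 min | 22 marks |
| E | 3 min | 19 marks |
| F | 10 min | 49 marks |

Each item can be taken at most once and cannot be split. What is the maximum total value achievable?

100 marks

This is a 0/1 knapsack; check combinations near the capacity.
- A+C+E: time 4+7+3=14, value 50+31+19=100
- A+F: time 4+10=14, value 50+49=99
- A+B+C: time 4+3+7=14, value 50+17+31=98
- A+D+E: time 4+7+3=14, value 50+22+19=91
Best: 100 marks.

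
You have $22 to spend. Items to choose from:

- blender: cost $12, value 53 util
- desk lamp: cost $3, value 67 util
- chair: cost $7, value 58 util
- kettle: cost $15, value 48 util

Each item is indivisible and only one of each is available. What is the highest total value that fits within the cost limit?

Check high-value combinations within $22:
- blender+desk lamp+chair: cost 12+3+7=22, value 53+67+58=178
- desk lamp+chair: cost 3+7=10, value 67+58=125
- blender+desk lamp: cost 12+3=15, value 53+67=120
- desk lamp+kettle: cost 3+15=18, value 67+48=115
- blender+chair: cost 12+7=19, value 53+58=111
Best: 178 util.

178 util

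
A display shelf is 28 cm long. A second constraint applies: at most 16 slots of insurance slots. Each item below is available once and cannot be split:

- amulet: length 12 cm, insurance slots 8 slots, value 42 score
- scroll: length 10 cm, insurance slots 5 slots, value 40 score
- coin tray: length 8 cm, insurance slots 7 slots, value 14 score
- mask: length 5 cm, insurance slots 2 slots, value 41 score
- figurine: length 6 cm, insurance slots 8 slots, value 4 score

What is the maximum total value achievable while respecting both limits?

123 score

Feasible sets respecting both limits:
- amulet+scroll+mask: length 27, insurance slots 15, value 123
- scroll+coin tray+mask: length 23, insurance slots 14, value 95
- scroll+mask+figurine: length 21, insurance slots 15, value 85
Best: 123 score.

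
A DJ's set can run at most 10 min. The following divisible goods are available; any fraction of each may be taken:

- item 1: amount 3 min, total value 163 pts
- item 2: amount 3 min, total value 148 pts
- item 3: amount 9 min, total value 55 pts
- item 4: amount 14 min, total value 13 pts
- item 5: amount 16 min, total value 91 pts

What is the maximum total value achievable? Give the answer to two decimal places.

Take in order of value per unit:
- item 1 (163/3 per unit): all 3 → value 163, running total 163.00
- item 2 (148/3 per unit): all 3 → value 148, running total 311.00
- item 3 (55/9 per unit): 4 of 9 → value 4×55/9 = 24.4444, running total 335.44
Total 335.44.

335.44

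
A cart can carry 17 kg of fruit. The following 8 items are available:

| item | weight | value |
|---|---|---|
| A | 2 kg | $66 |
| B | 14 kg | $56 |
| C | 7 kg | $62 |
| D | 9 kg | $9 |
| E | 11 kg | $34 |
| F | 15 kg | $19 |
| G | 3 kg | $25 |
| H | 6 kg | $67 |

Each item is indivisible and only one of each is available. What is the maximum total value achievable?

$195

Check high-value combinations within 17 kg:
- A+C+H: weight 2+7+6=15, value 66+62+67=195
- A+G+H: weight 2+3+6=11, value 66+25+67=158
- C+G+H: weight 7+3+6=16, value 62+25+67=154
- A+C+G: weight 2+7+3=12, value 66+62+25=153
Best: $195.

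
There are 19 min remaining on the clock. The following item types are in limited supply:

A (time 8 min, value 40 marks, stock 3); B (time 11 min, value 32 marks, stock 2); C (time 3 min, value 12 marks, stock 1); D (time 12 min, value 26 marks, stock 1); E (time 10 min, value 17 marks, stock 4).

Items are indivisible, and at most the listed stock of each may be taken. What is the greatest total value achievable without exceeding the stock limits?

Best selections within time 19 and stock limits:
- 2×A + 1×C: time 19, value 92
- 2×A: time 16, value 80
Best: 92 marks.

92 marks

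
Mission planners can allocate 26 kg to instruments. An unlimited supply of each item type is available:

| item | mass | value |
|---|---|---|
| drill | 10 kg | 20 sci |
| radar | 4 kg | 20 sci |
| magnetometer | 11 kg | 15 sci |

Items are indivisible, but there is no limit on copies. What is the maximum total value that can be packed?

120 sci

Best value-per-unit is radar at 20/4, and filling with it alone uses mass 6×4=24. No mix of the others beats 6×20 = 120.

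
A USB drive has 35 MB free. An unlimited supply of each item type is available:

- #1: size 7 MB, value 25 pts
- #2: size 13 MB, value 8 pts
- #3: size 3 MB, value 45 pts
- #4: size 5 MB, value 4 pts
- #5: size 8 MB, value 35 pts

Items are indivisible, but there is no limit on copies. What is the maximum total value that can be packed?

Best value-per-unit is #3 at 45/3, and filling with it alone uses size 11×3=33. No mix of the others beats 11×45 = 495.

495 pts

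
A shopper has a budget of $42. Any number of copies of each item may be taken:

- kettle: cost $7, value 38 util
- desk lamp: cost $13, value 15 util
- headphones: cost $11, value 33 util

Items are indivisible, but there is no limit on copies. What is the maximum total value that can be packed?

Best value-per-unit is kettle at 38/7, and filling with it alone uses cost 6×7=42. No mix of the others beats 6×38 = 228.

228 util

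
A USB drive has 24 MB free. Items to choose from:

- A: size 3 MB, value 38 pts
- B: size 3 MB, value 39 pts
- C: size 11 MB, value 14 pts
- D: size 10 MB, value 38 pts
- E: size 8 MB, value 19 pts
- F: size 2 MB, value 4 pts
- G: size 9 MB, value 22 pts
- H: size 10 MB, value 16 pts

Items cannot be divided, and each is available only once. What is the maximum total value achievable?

134 pts

Check high-value combinations within 24 MB:
- A+B+D+E: size 3+3+10+8=24, value 38+39+38+19=134
- A+B+D+F: size 3+3+10+2=18, value 38+39+38+4=119
- A+B+E+G: size 3+3+8+9=23, value 38+39+19+22=118
- A+B+D: size 3+3+10=16, value 38+39+38=115
Best: 134 pts.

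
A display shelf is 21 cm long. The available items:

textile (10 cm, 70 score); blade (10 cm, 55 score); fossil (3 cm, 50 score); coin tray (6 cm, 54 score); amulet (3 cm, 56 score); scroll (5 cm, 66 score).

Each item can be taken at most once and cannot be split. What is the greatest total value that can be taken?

242 score

Check high-value combinations within 21 cm:
- textile+fossil+amulet+scroll: length 10+3+3+5=21, value 70+50+56+66=242
- blade+fossil+amulet+scroll: length 10+3+3+5=21, value 55+50+56+66=227
- fossil+coin tray+amulet+scroll: length 3+6+3+5=17, value 50+54+56+66=226
Best: 242 score.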